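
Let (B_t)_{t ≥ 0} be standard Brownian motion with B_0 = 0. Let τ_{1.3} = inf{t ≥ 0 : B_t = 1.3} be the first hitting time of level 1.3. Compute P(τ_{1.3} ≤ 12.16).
P(τ_{1.3} ≤ 12.16) = 2(1 − Φ(1.3/√12.16)) = 2(1 − Φ(0.3728)) ≈ 0.7093

By the reflection principle for standard BM, P(τ_b ≤ t) = 2 · P(B_t ≥ b). Since B_t ~ N(0, t), P(B_t ≥ 1.3) = 1 − Φ(1.3/√t) = 1 − Φ(1.3/√12.16) = 1 − Φ(0.3728) ≈ 0.35465. Doubling: P(τ_{1.3} ≤ 12.16) ≈ 2 · 0.35465 = 0.70930 ≈ 0.7093.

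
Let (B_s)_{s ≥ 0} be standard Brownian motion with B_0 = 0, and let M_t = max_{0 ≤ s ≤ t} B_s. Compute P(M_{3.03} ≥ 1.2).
P(M_{3.03} ≥ 1.2) = 2·P(B_{3.03} ≥ 1.2) = 2(1 − Φ(1.2/√3.03)) ≈ 0.4906

By the reflection principle for Brownian motion, P(M_t ≥ a) = 2 · P(B_t ≥ a) for a ≥ 0. Since B_t ~ N(0, t), P(B_t ≥ 1.2) = 1 − Φ(1.2/√t) = 1 − Φ(1.2/√3.03) = 1 − Φ(0.6894). So
  P(M_{3.03} ≥ 1.2) = 2(1 − Φ(0.6894)) ≈ 0.4906.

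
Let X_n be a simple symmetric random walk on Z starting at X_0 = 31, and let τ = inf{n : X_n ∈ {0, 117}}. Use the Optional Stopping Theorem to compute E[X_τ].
E[X_τ] = 31

X_n is a martingale and τ is a bounded-mean stopping time (indeed τ is finite a.s. with bounded expectation since the walk is in a bounded region). By the OST, E[X_τ] = E[X_0] = 31. Equivalently: E[X_τ] = 117 · P(hit 117 first) + 0 · P(hit 0 first) = 117 · (31/117) = 31.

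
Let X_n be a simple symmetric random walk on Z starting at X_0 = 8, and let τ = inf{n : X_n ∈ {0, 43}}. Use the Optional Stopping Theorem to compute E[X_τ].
E[X_τ] = 8

X_n is a martingale and τ is a bounded-mean stopping time (indeed τ is finite a.s. with bounded expectation since the walk is in a bounded region). By the OST, E[X_τ] = E[X_0] = 8. Equivalently: E[X_τ] = 43 · P(hit 43 first) + 0 · P(hit 0 first) = 43 · (8/43) = 8.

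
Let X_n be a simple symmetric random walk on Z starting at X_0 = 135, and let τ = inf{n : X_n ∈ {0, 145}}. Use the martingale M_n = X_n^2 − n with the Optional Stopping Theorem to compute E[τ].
E[τ] = 1350

M_n = X_n^2 − n is a martingale (since E[X_{n+1}^2 | F_n] = X_n^2 + 1). By OST (τ has finite mean in a bounded region), E[M_τ] = E[M_0] = X_0^2 − 0 = 135^2 = 18225. Also E[M_τ] = E[X_τ^2] − E[τ]. The walk exits at 0 or 145, with P(hit 145 first) = 135/145, so E[X_τ^2] = 145^2 · 135/145 + 0 = 19575. Thus E[τ] = E[X_τ^2] − E[M_τ] = 19575 − 18225 = 1350 = 135(145 − 135) = 1350.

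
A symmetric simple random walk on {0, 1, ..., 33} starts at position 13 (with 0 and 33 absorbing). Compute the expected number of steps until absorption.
E[τ | X_0 = 13] = 260

Let v_k = E[τ | X_0 = k]. Boundary: v_0 = v_33 = 0. Recurrence: v_k = 1 + (v_{k-1} + v_{k+1})/2 for 1 ≤ k ≤ 32. The particular solution to v_k − (v_{k-1} + v_{k+1})/2 = 1 is v_k = −k^2. Adding homogeneous solution A + B k and matching boundaries gives v_k = k (33 − k). Substituting k = 13: v_13 = 13 · 20 = 260.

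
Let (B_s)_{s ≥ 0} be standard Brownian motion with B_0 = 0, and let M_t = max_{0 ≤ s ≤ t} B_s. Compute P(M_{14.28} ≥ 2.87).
P(M_{14.28} ≥ 2.87) = 2·P(B_{14.28} ≥ 2.87) = 2(1 − Φ(2.87/√14.28)) ≈ 0.4476

By the reflection principle for Brownian motion, P(M_t ≥ a) = 2 · P(B_t ≥ a) for a ≥ 0. Since B_t ~ N(0, t), P(B_t ≥ 2.87) = 1 − Φ(2.87/√t) = 1 − Φ(2.87/√14.28) = 1 − Φ(0.7595). So
  P(M_{14.28} ≥ 2.87) = 2(1 − Φ(0.7595)) ≈ 0.4476.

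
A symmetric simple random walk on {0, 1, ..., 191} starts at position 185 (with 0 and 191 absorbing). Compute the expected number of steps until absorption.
E[τ | X_0 = 185] = 1110

Let v_k = E[τ | X_0 = k]. Boundary: v_0 = v_191 = 0. Recurrence: v_k = 1 + (v_{k-1} + v_{k+1})/2 for 1 ≤ k ≤ 190. The particular solution to v_k − (v_{k-1} + v_{k+1})/2 = 1 is v_k = −k^2. Adding homogeneous solution A + B k and matching boundaries gives v_k = k (191 − k). Substituting k = 185: v_185 = 185 · 6 = 1110.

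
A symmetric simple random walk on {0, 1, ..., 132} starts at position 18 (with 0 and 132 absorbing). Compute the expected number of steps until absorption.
E[τ | X_0 = 18] = 2052

Let v_k = E[τ | X_0 = k]. Boundary: v_0 = v_132 = 0. Recurrence: v_k = 1 + (v_{k-1} + v_{k+1})/2 for 1 ≤ k ≤ 131. The particular solution to v_k − (v_{k-1} + v_{k+1})/2 = 1 is v_k = −k^2. Adding homogeneous solution A + B k and matching boundaries gives v_k = k (132 − k). Substituting k = 18: v_18 = 18 · 114 = 2052.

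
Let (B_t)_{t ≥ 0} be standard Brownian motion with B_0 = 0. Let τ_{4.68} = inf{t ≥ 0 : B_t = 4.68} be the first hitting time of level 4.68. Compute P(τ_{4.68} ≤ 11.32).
P(τ_{4.68} ≤ 11.32) = 2(1 − Φ(4.68/√11.32)) = 2(1 − Φ(1.3910)) ≈ 0.1642

By the reflection principle for standard BM, P(τ_b ≤ t) = 2 · P(B_t ≥ b). Since B_t ~ N(0, t), P(B_t ≥ 4.68) = 1 − Φ(4.68/√t) = 1 − Φ(4.68/√11.32) = 1 − Φ(1.3910) ≈ 0.08211. Doubling: P(τ_{4.68} ≤ 11.32) ≈ 2 · 0.08211 = 0.16422 ≈ 0.1642.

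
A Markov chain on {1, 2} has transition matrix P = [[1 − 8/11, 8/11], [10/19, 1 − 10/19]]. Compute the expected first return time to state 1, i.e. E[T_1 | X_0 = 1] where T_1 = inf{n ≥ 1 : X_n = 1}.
E[T_1 | X_0 = 1] = 1/π_1 = 131/55

For an irreducible recurrent Markov chain with stationary distribution π, E[T_i | X_0 = i] = 1/π_i (Kac's formula). Here π_1 = (10/19)/(8/11 + 10/19) = (10/19)/(262/209) = 55/131, so E[T_1 | X_0 = 1] = 1/π_1 = (8/11 + 10/19)/(10/19) = (262/209)/(10/19) = 131/55.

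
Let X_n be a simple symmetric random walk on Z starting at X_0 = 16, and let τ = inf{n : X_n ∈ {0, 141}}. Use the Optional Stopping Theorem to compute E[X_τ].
E[X_τ] = 16

X_n is a martingale and τ is a bounded-mean stopping time (indeed τ is finite a.s. with bounded expectation since the walk is in a bounded region). By the OST, E[X_τ] = E[X_0] = 16. Equivalently: E[X_τ] = 141 · P(hit 141 first) + 0 · P(hit 0 first) = 141 · (16/141) = 16.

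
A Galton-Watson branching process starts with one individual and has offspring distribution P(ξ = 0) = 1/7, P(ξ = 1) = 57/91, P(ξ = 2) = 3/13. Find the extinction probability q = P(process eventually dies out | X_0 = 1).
q = 13/21

The pgf is f(s) = 1/7 + 57/91·s + 3/13·s². The extinction probability q is the smallest fixed point of f in [0, 1]. Setting s = f(s):
  3/13·s² + (57/91 − 1)·s + 1/7 = 0
  3/13·s² − (1/7 + 3/13)·s + 1/7 = 0
which factors as (s − 1)·(3/13·s − 1/7) = 0, giving roots s = 1 and s = (1/7)/(3/13) = 13/21.
Mean offspring μ = 57/91 + 2·3/13 = 99/91 > 1 (supercritical), so q < 1. The extinction probability is the smaller root: q = (1/7)/(3/13) = 13/21.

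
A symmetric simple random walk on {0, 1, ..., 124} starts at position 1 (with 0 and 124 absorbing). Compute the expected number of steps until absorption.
E[τ | X_0 = 1] = 123

Let v_k = E[τ | X_0 = k]. Boundary: v_0 = v_124 = 0. Recurrence: v_k = 1 + (v_{k-1} + v_{k+1})/2 for 1 ≤ k ≤ 123. The particular solution to v_k − (v_{k-1} + v_{k+1})/2 = 1 is v_k = −k^2. Adding homogeneous solution A + B k and matching boundaries gives v_k = k (124 − k). Substituting k = 1: v_1 = 1 · 123 = 123.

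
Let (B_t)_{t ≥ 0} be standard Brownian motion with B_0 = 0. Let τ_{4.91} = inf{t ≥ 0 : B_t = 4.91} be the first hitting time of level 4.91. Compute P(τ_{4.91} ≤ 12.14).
P(τ_{4.91} ≤ 12.14) = 2(1 − Φ(4.91/√12.14)) = 2(1 − Φ(1.4092)) ≈ 0.1588

By the reflection principle for standard BM, P(τ_b ≤ t) = 2 · P(B_t ≥ b). Since B_t ~ N(0, t), P(B_t ≥ 4.91) = 1 − Φ(4.91/√t) = 1 − Φ(4.91/√12.14) = 1 − Φ(1.4092) ≈ 0.07939. Doubling: P(τ_{4.91} ≤ 12.14) ≈ 2 · 0.07939 = 0.15878 ≈ 0.1588.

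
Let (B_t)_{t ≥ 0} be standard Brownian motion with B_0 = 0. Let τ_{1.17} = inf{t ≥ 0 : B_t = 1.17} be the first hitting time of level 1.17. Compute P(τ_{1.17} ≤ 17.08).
P(τ_{1.17} ≤ 17.08) = 2(1 − Φ(1.17/√17.08)) = 2(1 − Φ(0.2831)) ≈ 0.7771

By the reflection principle for standard BM, P(τ_b ≤ t) = 2 · P(B_t ≥ b). Since B_t ~ N(0, t), P(B_t ≥ 1.17) = 1 − Φ(1.17/√t) = 1 − Φ(1.17/√17.08) = 1 − Φ(0.2831) ≈ 0.38855. Doubling: P(τ_{1.17} ≤ 17.08) ≈ 2 · 0.38855 = 0.77710 ≈ 0.7771.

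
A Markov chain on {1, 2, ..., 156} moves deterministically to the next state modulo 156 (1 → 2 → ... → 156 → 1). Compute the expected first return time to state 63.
E[T_63 | X_0 = 63] = 156

The chain cycles deterministically, so starting at state 63 it returns in exactly 156 steps. Equivalently, the stationary distribution is uniform π_j = 1/156 for every state j, so by Kac's formula E[T_63] = 1/π_63 = 156.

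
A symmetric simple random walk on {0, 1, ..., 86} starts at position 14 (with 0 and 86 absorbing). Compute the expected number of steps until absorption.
E[τ | X_0 = 14] = 1008

Let v_k = E[τ | X_0 = k]. Boundary: v_0 = v_86 = 0. Recurrence: v_k = 1 + (v_{k-1} + v_{k+1})/2 for 1 ≤ k ≤ 85. The particular solution to v_k − (v_{k-1} + v_{k+1})/2 = 1 is v_k = −k^2. Adding homogeneous solution A + B k and matching boundaries gives v_k = k (86 − k). Substituting k = 14: v_14 = 14 · 72 = 1008.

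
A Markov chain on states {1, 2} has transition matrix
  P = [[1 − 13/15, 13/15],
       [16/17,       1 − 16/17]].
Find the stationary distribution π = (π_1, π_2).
π_1 = 240/461, π_2 = 221/461

Solve πP = π with π_1 + π_2 = 1. From πP = π: π_1 · (1 − 13/15) + π_2 · 16/17 = π_1 ⇒ π_2 · 16/17 = π_1 · 13/15 ⇒ π_2/π_1 = (13/15)/(16/17) = 221/240. Together with π_1 + π_2 = 1:
  π_1 = (16/17)/(13/15 + 16/17) = (16/17)/(461/255) = 240/461,
  π_2 = (13/15)/(13/15 + 16/17) = (13/15)/(461/255) = 221/461.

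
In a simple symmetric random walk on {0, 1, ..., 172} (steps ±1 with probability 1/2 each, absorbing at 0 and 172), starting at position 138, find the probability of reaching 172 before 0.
P(hit 172 before 0) = 138/172 = 69/86

Let u_k = P(hit 172 before 0 | start at k). Then u_0 = 0, u_172 = 1, and u_k = u_{k-1}/2 + u_{k+1}/2 for 1 ≤ k ≤ 171. This harmonic recurrence is solved by u_k = k/172, giving u_138 = 138/172 = 69/86.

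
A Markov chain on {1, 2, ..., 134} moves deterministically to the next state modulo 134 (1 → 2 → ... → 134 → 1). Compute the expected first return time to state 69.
E[T_69 | X_0 = 69] = 134

The chain cycles deterministically, so starting at state 69 it returns in exactly 134 steps. Equivalently, the stationary distribution is uniform π_j = 1/134 for every state j, so by Kac's formula E[T_69] = 1/π_69 = 134.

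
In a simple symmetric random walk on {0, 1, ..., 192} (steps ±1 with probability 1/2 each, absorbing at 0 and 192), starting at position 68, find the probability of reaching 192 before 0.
P(hit 192 before 0) = 68/192 = 17/48

Let u_k = P(hit 192 before 0 | start at k). Then u_0 = 0, u_192 = 1, and u_k = u_{k-1}/2 + u_{k+1}/2 for 1 ≤ k ≤ 191. This harmonic recurrence is solved by u_k = k/192, giving u_68 = 68/192 = 17/48.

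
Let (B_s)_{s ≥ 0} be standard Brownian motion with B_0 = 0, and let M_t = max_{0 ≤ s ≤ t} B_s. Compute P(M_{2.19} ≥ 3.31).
P(M_{2.19} ≥ 3.31) = 2·P(B_{2.19} ≥ 3.31) = 2(1 − Φ(3.31/√2.19)) ≈ 0.0253

By the reflection principle for Brownian motion, P(M_t ≥ a) = 2 · P(B_t ≥ a) for a ≥ 0. Since B_t ~ N(0, t), P(B_t ≥ 3.31) = 1 − Φ(3.31/√t) = 1 − Φ(3.31/√2.19) = 1 − Φ(2.2367). So
  P(M_{2.19} ≥ 3.31) = 2(1 − Φ(2.2367)) ≈ 0.0253.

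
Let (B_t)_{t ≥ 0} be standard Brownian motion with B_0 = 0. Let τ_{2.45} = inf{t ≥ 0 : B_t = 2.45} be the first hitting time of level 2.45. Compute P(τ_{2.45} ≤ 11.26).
P(τ_{2.45} ≤ 11.26) = 2(1 − Φ(2.45/√11.26)) = 2(1 − Φ(0.7301)) ≈ 0.4653

By the reflection principle for standard BM, P(τ_b ≤ t) = 2 · P(B_t ≥ b). Since B_t ~ N(0, t), P(B_t ≥ 2.45) = 1 − Φ(2.45/√t) = 1 − Φ(2.45/√11.26) = 1 − Φ(0.7301) ≈ 0.23266. Doubling: P(τ_{2.45} ≤ 11.26) ≈ 2 · 0.23266 = 0.46532 ≈ 0.4653.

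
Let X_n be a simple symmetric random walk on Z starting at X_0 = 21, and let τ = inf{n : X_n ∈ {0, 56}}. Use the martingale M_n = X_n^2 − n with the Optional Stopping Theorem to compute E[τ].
E[τ] = 735

M_n = X_n^2 − n is a martingale (since E[X_{n+1}^2 | F_n] = X_n^2 + 1). By OST (τ has finite mean in a bounded region), E[M_τ] = E[M_0] = X_0^2 − 0 = 21^2 = 441. Also E[M_τ] = E[X_τ^2] − E[τ]. The walk exits at 0 or 56, with P(hit 56 first) = 21/56, so E[X_τ^2] = 56^2 · 21/56 + 0 = 1176. Thus E[τ] = E[X_τ^2] − E[M_τ] = 1176 − 441 = 735 = 21(56 − 21) = 735.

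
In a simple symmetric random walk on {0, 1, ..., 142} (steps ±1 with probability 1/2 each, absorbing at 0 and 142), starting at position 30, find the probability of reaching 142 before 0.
P(hit 142 before 0) = 30/142 = 15/71

Let u_k = P(hit 142 before 0 | start at k). Then u_0 = 0, u_142 = 1, and u_k = u_{k-1}/2 + u_{k+1}/2 for 1 ≤ k ≤ 141. This harmonic recurrence is solved by u_k = k/142, giving u_30 = 30/142 = 15/71.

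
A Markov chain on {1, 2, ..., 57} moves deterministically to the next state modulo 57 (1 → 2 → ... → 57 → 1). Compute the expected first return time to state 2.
E[T_2 | X_0 = 2] = 57

The chain cycles deterministically, so starting at state 2 it returns in exactly 57 steps. Equivalently, the stationary distribution is uniform π_j = 1/57 for every state j, so by Kac's formula E[T_2] = 1/π_2 = 57.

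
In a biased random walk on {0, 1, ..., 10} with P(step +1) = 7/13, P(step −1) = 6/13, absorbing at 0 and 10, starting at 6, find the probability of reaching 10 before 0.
P(hit 10 before 0) = (1 − (6/7)^6) / (1 − (6/7)^10) = 13111861/17077621

Let u_k denote P(reach 10 before 0 | start at k). Boundary: u_0 = 0, u_10 = 1. Recurrence: u_k = 7/13·u_{k+1} + 6/13·u_{k-1} for 1 ≤ k ≤ 9. Try u_k = A + B·r^k with r = q/p = (6/13)/(7/13) = 6/7. Substitution satisfies the recurrence; boundary conditions give:
  u_k = (1 − r^k) / (1 − r^N) = (1 − (6/7)^6) / (1 − (6/7)^10) = 13111861/17077621.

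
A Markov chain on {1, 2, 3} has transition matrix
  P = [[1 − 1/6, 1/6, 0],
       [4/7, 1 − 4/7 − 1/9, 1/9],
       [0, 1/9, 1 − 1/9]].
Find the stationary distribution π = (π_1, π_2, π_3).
π = (12/19, 7/38, 7/38)

This is a birth-death chain on three states, which satisfies detailed balance: π_1 · P_{12} = π_2 · P_{21} and π_2 · P_{23} = π_3 · P_{32}.
From π_1 · 1/6 = π_2 · 4/7: π_2/π_1 = (1/6)/(4/7) = 7/24.
From π_2 · 1/9 = π_3 · 1/9: π_3/π_2 = (1/9)/(1/9) = 1.
Take π_1 proportional to 1; then unnormalized π = (1, 7/24, 7/24). Normalize by dividing by the sum 19/12:
  π = (12/19, 7/38, 7/38).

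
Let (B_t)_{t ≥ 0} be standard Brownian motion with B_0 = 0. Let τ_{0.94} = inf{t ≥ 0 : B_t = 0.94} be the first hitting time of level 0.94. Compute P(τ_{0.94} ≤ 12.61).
P(τ_{0.94} ≤ 12.61) = 2(1 − Φ(0.94/√12.61)) = 2(1 − Φ(0.2647)) ≈ 0.7912

By the reflection principle for standard BM, P(τ_b ≤ t) = 2 · P(B_t ≥ b). Since B_t ~ N(0, t), P(B_t ≥ 0.94) = 1 − Φ(0.94/√t) = 1 − Φ(0.94/√12.61) = 1 − Φ(0.2647) ≈ 0.39562. Doubling: P(τ_{0.94} ≤ 12.61) ≈ 2 · 0.39562 = 0.79124 ≈ 0.7912.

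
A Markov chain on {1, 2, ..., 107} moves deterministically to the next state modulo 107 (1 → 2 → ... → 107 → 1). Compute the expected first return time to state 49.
E[T_49 | X_0 = 49] = 107

The chain cycles deterministically, so starting at state 49 it returns in exactly 107 steps. Equivalently, the stationary distribution is uniform π_j = 1/107 for every state j, so by Kac's formula E[T_49] = 1/π_49 = 107.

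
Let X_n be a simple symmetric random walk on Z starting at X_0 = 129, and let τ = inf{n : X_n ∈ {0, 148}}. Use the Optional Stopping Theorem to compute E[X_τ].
E[X_τ] = 129

X_n is a martingale and τ is a bounded-mean stopping time (indeed τ is finite a.s. with bounded expectation since the walk is in a bounded region). By the OST, E[X_τ] = E[X_0] = 129. Equivalently: E[X_τ] = 148 · P(hit 148 first) + 0 · P(hit 0 first) = 148 · (129/148) = 129.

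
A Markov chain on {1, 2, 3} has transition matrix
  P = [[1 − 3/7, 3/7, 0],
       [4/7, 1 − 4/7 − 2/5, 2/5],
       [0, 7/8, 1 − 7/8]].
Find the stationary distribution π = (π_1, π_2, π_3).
π = (140/293, 105/293, 48/293)

This is a birth-death chain on three states, which satisfies detailed balance: π_1 · P_{12} = π_2 · P_{21} and π_2 · P_{23} = π_3 · P_{32}.
From π_1 · 3/7 = π_2 · 4/7: π_2/π_1 = (3/7)/(4/7) = 3/4.
From π_2 · 2/5 = π_3 · 7/8: π_3/π_2 = (2/5)/(7/8) = 16/35.
Take π_1 proportional to 1; then unnormalized π = (1, 3/4, 12/35). Normalize by dividing by the sum 293/140:
  π = (140/293, 105/293, 48/293).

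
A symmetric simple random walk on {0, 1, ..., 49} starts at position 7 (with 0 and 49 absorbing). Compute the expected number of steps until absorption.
E[τ | X_0 = 7] = 294

Let v_k = E[τ | X_0 = k]. Boundary: v_0 = v_49 = 0. Recurrence: v_k = 1 + (v_{k-1} + v_{k+1})/2 for 1 ≤ k ≤ 48. The particular solution to v_k − (v_{k-1} + v_{k+1})/2 = 1 is v_k = −k^2. Adding homogeneous solution A + B k and matching boundaries gives v_k = k (49 − k). Substituting k = 7: v_7 = 7 · 42 = 294.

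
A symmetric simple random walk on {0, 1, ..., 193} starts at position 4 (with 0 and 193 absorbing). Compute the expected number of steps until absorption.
E[τ | X_0 = 4] = 756

Let v_k = E[τ | X_0 = k]. Boundary: v_0 = v_193 = 0. Recurrence: v_k = 1 + (v_{k-1} + v_{k+1})/2 for 1 ≤ k ≤ 192. The particular solution to v_k − (v_{k-1} + v_{k+1})/2 = 1 is v_k = −k^2. Adding homogeneous solution A + B k and matching boundaries gives v_k = k (193 − k). Substituting k = 4: v_4 = 4 · 189 = 756.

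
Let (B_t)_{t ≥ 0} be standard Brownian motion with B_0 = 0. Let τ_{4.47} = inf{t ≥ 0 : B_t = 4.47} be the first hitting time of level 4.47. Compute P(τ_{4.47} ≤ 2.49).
P(τ_{4.47} ≤ 2.49) = 2(1 − Φ(4.47/√2.49)) = 2(1 − Φ(2.8327)) ≈ 0.0046

By the reflection principle for standard BM, P(τ_b ≤ t) = 2 · P(B_t ≥ b). Since B_t ~ N(0, t), P(B_t ≥ 4.47) = 1 − Φ(4.47/√t) = 1 − Φ(4.47/√2.49) = 1 − Φ(2.8327) ≈ 0.00231. Doubling: P(τ_{4.47} ≤ 2.49) ≈ 2 · 0.00231 = 0.00462 ≈ 0.0046.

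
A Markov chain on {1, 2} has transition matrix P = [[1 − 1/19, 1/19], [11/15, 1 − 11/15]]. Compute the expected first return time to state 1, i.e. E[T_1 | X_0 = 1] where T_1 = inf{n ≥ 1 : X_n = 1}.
E[T_1 | X_0 = 1] = 1/π_1 = 224/209

For an irreducible recurrent Markov chain with stationary distribution π, E[T_i | X_0 = i] = 1/π_i (Kac's formula). Here π_1 = (11/15)/(1/19 + 11/15) = (11/15)/(224/285) = 209/224, so E[T_1 | X_0 = 1] = 1/π_1 = (1/19 + 11/15)/(11/15) = (224/285)/(11/15) = 224/209.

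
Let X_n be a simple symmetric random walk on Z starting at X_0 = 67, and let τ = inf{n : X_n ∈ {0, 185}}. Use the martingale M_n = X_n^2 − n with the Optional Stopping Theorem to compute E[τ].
E[τ] = 7906

M_n = X_n^2 − n is a martingale (since E[X_{n+1}^2 | F_n] = X_n^2 + 1). By OST (τ has finite mean in a bounded region), E[M_τ] = E[M_0] = X_0^2 − 0 = 67^2 = 4489. Also E[M_τ] = E[X_τ^2] − E[τ]. The walk exits at 0 or 185, with P(hit 185 first) = 67/185, so E[X_τ^2] = 185^2 · 67/185 + 0 = 12395. Thus E[τ] = E[X_τ^2] − E[M_τ] = 12395 − 4489 = 7906 = 67(185 − 67) = 7906.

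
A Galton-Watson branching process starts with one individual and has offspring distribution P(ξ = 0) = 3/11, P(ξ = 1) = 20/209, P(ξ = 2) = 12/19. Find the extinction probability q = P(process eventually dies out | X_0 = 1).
q = 19/44

The pgf is f(s) = 3/11 + 20/209·s + 12/19·s². The extinction probability q is the smallest fixed point of f in [0, 1]. Setting s = f(s):
  12/19·s² + (20/209 − 1)·s + 3/11 = 0
  12/19·s² − (3/11 + 12/19)·s + 3/11 = 0
which factors as (s − 1)·(12/19·s − 3/11) = 0, giving roots s = 1 and s = (3/11)/(12/19) = 19/44.
Mean offspring μ = 20/209 + 2·12/19 = 284/209 > 1 (supercritical), so q < 1. The extinction probability is the smaller root: q = (3/11)/(12/19) = 19/44.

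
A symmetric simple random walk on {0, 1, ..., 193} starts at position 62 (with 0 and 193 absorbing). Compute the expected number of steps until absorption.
E[τ | X_0 = 62] = 8122

Let v_k = E[τ | X_0 = k]. Boundary: v_0 = v_193 = 0. Recurrence: v_k = 1 + (v_{k-1} + v_{k+1})/2 for 1 ≤ k ≤ 192. The particular solution to v_k − (v_{k-1} + v_{k+1})/2 = 1 is v_k = −k^2. Adding homogeneous solution A + B k and matching boundaries gives v_k = k (193 − k). Substituting k = 62: v_62 = 62 · 131 = 8122.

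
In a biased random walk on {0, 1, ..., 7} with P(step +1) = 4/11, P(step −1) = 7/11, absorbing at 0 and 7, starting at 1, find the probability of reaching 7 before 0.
P(hit 7 before 0) = (1 − (7/4)^1) / (1 − (7/4)^7) = 4096/269053

Let u_k denote P(reach 7 before 0 | start at k). Boundary: u_0 = 0, u_7 = 1. Recurrence: u_k = 4/11·u_{k+1} + 7/11·u_{k-1} for 1 ≤ k ≤ 6. Try u_k = A + B·r^k with r = q/p = (7/11)/(4/11) = 7/4. Substitution satisfies the recurrence; boundary conditions give:
  u_k = (1 − r^k) / (1 − r^N) = (1 − (7/4)^1) / (1 − (7/4)^7) = 4096/269053.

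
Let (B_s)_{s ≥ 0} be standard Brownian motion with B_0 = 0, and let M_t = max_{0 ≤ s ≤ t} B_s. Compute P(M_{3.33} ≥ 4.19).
P(M_{3.33} ≥ 4.19) = 2·P(B_{3.33} ≥ 4.19) = 2(1 − Φ(4.19/√3.33)) ≈ 0.0217

By the reflection principle for Brownian motion, P(M_t ≥ a) = 2 · P(B_t ≥ a) for a ≥ 0. Since B_t ~ N(0, t), P(B_t ≥ 4.19) = 1 − Φ(4.19/√t) = 1 − Φ(4.19/√3.33) = 1 − Φ(2.2961). So
  P(M_{3.33} ≥ 4.19) = 2(1 − Φ(2.2961)) ≈ 0.0217.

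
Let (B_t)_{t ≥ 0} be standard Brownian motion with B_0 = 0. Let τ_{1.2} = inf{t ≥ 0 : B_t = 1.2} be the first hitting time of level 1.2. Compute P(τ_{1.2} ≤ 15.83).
P(τ_{1.2} ≤ 15.83) = 2(1 − Φ(1.2/√15.83)) = 2(1 − Φ(0.3016)) ≈ 0.7630

By the reflection principle for standard BM, P(τ_b ≤ t) = 2 · P(B_t ≥ b). Since B_t ~ N(0, t), P(B_t ≥ 1.2) = 1 − Φ(1.2/√t) = 1 − Φ(1.2/√15.83) = 1 − Φ(0.3016) ≈ 0.38148. Doubling: P(τ_{1.2} ≤ 15.83) ≈ 2 · 0.38148 = 0.76296 ≈ 0.7630.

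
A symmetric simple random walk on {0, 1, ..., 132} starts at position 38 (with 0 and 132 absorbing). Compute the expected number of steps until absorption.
E[τ | X_0 = 38] = 3572

Let v_k = E[τ | X_0 = k]. Boundary: v_0 = v_132 = 0. Recurrence: v_k = 1 + (v_{k-1} + v_{k+1})/2 for 1 ≤ k ≤ 131. The particular solution to v_k − (v_{k-1} + v_{k+1})/2 = 1 is v_k = −k^2. Adding homogeneous solution A + B k and matching boundaries gives v_k = k (132 − k). Substituting k = 38: v_38 = 38 · 94 = 3572.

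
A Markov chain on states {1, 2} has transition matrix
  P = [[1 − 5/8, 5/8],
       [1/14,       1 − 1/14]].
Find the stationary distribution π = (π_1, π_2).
π_1 = 4/39, π_2 = 35/39

Solve πP = π with π_1 + π_2 = 1. From πP = π: π_1 · (1 − 5/8) + π_2 · 1/14 = π_1 ⇒ π_2 · 1/14 = π_1 · 5/8 ⇒ π_2/π_1 = (5/8)/(1/14) = 35/4. Together with π_1 + π_2 = 1:
  π_1 = (1/14)/(5/8 + 1/14) = (1/14)/(39/56) = 4/39,
  π_2 = (5/8)/(5/8 + 1/14) = (5/8)/(39/56) = 35/39.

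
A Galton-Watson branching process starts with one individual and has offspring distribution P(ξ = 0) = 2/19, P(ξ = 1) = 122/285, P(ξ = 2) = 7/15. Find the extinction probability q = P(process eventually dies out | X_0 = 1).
q = 30/133

The pgf is f(s) = 2/19 + 122/285·s + 7/15·s². The extinction probability q is the smallest fixed point of f in [0, 1]. Setting s = f(s):
  7/15·s² + (122/285 − 1)·s + 2/19 = 0
  7/15·s² − (2/19 + 7/15)·s + 2/19 = 0
which factors as (s − 1)·(7/15·s − 2/19) = 0, giving roots s = 1 and s = (2/19)/(7/15) = 30/133.
Mean offspring μ = 122/285 + 2·7/15 = 388/285 > 1 (supercritical), so q < 1. The extinction probability is the smaller root: q = (2/19)/(7/15) = 30/133.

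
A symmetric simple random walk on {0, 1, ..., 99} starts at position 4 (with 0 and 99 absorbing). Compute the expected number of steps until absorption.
E[τ | X_0 = 4] = 380

Let v_k = E[τ | X_0 = k]. Boundary: v_0 = v_99 = 0. Recurrence: v_k = 1 + (v_{k-1} + v_{k+1})/2 for 1 ≤ k ≤ 98. The particular solution to v_k − (v_{k-1} + v_{k+1})/2 = 1 is v_k = −k^2. Adding homogeneous solution A + B k and matching boundaries gives v_k = k (99 − k). Substituting k = 4: v_4 = 4 · 95 = 380.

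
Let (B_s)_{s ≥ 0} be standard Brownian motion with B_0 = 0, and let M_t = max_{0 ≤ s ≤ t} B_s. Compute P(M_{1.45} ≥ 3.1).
P(M_{1.45} ≥ 3.1) = 2·P(B_{1.45} ≥ 3.1) = 2(1 − Φ(3.1/√1.45)) ≈ 0.0100

By the reflection principle for Brownian motion, P(M_t ≥ a) = 2 · P(B_t ≥ a) for a ≥ 0. Since B_t ~ N(0, t), P(B_t ≥ 3.1) = 1 − Φ(3.1/√t) = 1 − Φ(3.1/√1.45) = 1 − Φ(2.5744). So
  P(M_{1.45} ≥ 3.1) = 2(1 − Φ(2.5744)) ≈ 0.0100.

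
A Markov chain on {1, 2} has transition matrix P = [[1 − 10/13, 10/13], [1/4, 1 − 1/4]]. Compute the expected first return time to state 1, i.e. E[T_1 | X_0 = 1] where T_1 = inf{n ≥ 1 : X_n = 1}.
E[T_1 | X_0 = 1] = 1/π_1 = 53/13

For an irreducible recurrent Markov chain with stationary distribution π, E[T_i | X_0 = i] = 1/π_i (Kac's formula). Here π_1 = (1/4)/(10/13 + 1/4) = (1/4)/(53/52) = 13/53, so E[T_1 | X_0 = 1] = 1/π_1 = (10/13 + 1/4)/(1/4) = (53/52)/(1/4) = 53/13.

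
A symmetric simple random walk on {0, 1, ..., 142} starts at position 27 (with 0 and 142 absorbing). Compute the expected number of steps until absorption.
E[τ | X_0 = 27] = 3105

Let v_k = E[τ | X_0 = k]. Boundary: v_0 = v_142 = 0. Recurrence: v_k = 1 + (v_{k-1} + v_{k+1})/2 for 1 ≤ k ≤ 141. The particular solution to v_k − (v_{k-1} + v_{k+1})/2 = 1 is v_k = −k^2. Adding homogeneous solution A + B k and matching boundaries gives v_k = k (142 − k). Substituting k = 27: v_27 = 27 · 115 = 3105.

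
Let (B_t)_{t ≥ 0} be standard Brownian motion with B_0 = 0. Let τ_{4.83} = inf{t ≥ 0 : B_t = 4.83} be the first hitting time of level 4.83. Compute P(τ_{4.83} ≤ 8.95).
P(τ_{4.83} ≤ 8.95) = 2(1 − Φ(4.83/√8.95)) = 2(1 − Φ(1.6145)) ≈ 0.1064

By the reflection principle for standard BM, P(τ_b ≤ t) = 2 · P(B_t ≥ b). Since B_t ~ N(0, t), P(B_t ≥ 4.83) = 1 − Φ(4.83/√t) = 1 − Φ(4.83/√8.95) = 1 − Φ(1.6145) ≈ 0.05321. Doubling: P(τ_{4.83} ≤ 8.95) ≈ 2 · 0.05321 = 0.10642 ≈ 0.1064.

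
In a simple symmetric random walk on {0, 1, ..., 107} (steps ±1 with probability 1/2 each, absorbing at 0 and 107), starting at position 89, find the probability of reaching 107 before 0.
P(hit 107 before 0) = 89/107

Let u_k = P(hit 107 before 0 | start at k). Then u_0 = 0, u_107 = 1, and u_k = u_{k-1}/2 + u_{k+1}/2 for 1 ≤ k ≤ 106. This harmonic recurrence is solved by u_k = k/107, giving u_89 = 89/107.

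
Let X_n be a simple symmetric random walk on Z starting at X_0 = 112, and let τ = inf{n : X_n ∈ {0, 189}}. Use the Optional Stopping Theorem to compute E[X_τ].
E[X_τ] = 112

X_n is a martingale and τ is a bounded-mean stopping time (indeed τ is finite a.s. with bounded expectation since the walk is in a bounded region). By the OST, E[X_τ] = E[X_0] = 112. Equivalently: E[X_τ] = 189 · P(hit 189 first) + 0 · P(hit 0 first) = 189 · (112/189) = 112.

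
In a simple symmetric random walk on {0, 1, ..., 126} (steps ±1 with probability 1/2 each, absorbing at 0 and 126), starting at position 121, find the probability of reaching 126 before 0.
P(hit 126 before 0) = 121/126

Let u_k = P(hit 126 before 0 | start at k). Then u_0 = 0, u_126 = 1, and u_k = u_{k-1}/2 + u_{k+1}/2 for 1 ≤ k ≤ 125. This harmonic recurrence is solved by u_k = k/126, giving u_121 = 121/126.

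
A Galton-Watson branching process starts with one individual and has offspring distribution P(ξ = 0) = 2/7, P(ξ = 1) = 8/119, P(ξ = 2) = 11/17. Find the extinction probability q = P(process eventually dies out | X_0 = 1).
q = 34/77

The pgf is f(s) = 2/7 + 8/119·s + 11/17·s². The extinction probability q is the smallest fixed point of f in [0, 1]. Setting s = f(s):
  11/17·s² + (8/119 − 1)·s + 2/7 = 0
  11/17·s² − (2/7 + 11/17)·s + 2/7 = 0
which factors as (s − 1)·(11/17·s − 2/7) = 0, giving roots s = 1 and s = (2/7)/(11/17) = 34/77.
Mean offspring μ = 8/119 + 2·11/17 = 162/119 > 1 (supercritical), so q < 1. The extinction probability is the smaller root: q = (2/7)/(11/17) = 34/77.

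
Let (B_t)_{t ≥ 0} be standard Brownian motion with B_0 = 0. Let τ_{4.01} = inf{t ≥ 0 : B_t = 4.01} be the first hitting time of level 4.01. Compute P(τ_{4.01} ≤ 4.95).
P(τ_{4.01} ≤ 4.95) = 2(1 − Φ(4.01/√4.95)) = 2(1 − Φ(1.8024)) ≈ 0.0715

By the reflection principle for standard BM, P(τ_b ≤ t) = 2 · P(B_t ≥ b). Since B_t ~ N(0, t), P(B_t ≥ 4.01) = 1 − Φ(4.01/√t) = 1 − Φ(4.01/√4.95) = 1 − Φ(1.8024) ≈ 0.03574. Doubling: P(τ_{4.01} ≤ 4.95) ≈ 2 · 0.03574 = 0.07148 ≈ 0.0715.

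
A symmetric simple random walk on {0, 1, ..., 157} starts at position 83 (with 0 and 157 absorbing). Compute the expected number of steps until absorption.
E[τ | X_0 = 83] = 6142

Let v_k = E[τ | X_0 = k]. Boundary: v_0 = v_157 = 0. Recurrence: v_k = 1 + (v_{k-1} + v_{k+1})/2 for 1 ≤ k ≤ 156. The particular solution to v_k − (v_{k-1} + v_{k+1})/2 = 1 is v_k = −k^2. Adding homogeneous solution A + B k and matching boundaries gives v_k = k (157 − k). Substituting k = 83: v_83 = 83 · 74 = 6142.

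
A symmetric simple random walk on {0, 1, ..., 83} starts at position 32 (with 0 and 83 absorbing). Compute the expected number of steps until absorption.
E[τ | X_0 = 32] = 1632

Let v_k = E[τ | X_0 = k]. Boundary: v_0 = v_83 = 0. Recurrence: v_k = 1 + (v_{k-1} + v_{k+1})/2 for 1 ≤ k ≤ 82. The particular solution to v_k − (v_{k-1} + v_{k+1})/2 = 1 is v_k = −k^2. Adding homogeneous solution A + B k and matching boundaries gives v_k = k (83 − k). Substituting k = 32: v_32 = 32 · 51 = 1632.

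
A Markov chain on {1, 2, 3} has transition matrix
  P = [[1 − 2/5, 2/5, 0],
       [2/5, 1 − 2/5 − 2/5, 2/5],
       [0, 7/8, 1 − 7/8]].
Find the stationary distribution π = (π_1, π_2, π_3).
π = (35/86, 35/86, 8/43)

This is a birth-death chain on three states, which satisfies detailed balance: π_1 · P_{12} = π_2 · P_{21} and π_2 · P_{23} = π_3 · P_{32}.
From π_1 · 2/5 = π_2 · 2/5: π_2/π_1 = (2/5)/(2/5) = 1.
From π_2 · 2/5 = π_3 · 7/8: π_3/π_2 = (2/5)/(7/8) = 16/35.
Take π_1 proportional to 1; then unnormalized π = (1, 1, 16/35). Normalize by dividing by the sum 86/35:
  π = (35/86, 35/86, 8/43).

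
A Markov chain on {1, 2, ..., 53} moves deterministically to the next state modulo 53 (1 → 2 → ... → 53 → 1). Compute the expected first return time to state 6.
E[T_6 | X_0 = 6] = 53

The chain cycles deterministically, so starting at state 6 it returns in exactly 53 steps. Equivalently, the stationary distribution is uniform π_j = 1/53 for every state j, so by Kac's formula E[T_6] = 1/π_6 = 53.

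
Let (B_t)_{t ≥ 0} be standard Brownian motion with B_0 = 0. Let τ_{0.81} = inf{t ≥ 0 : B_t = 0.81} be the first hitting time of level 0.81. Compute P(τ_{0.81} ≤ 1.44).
P(τ_{0.81} ≤ 1.44) = 2(1 − Φ(0.81/√1.44)) = 2(1 − Φ(0.6750)) ≈ 0.4997

By the reflection principle for standard BM, P(τ_b ≤ t) = 2 · P(B_t ≥ b). Since B_t ~ N(0, t), P(B_t ≥ 0.81) = 1 − Φ(0.81/√t) = 1 − Φ(0.81/√1.44) = 1 − Φ(0.6750) ≈ 0.24984. Doubling: P(τ_{0.81} ≤ 1.44) ≈ 2 · 0.24984 = 0.49968 ≈ 0.4997.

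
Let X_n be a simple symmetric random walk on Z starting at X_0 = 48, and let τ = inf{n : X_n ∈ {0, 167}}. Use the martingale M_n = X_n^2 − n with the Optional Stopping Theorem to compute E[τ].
E[τ] = 5712

M_n = X_n^2 − n is a martingale (since E[X_{n+1}^2 | F_n] = X_n^2 + 1). By OST (τ has finite mean in a bounded region), E[M_τ] = E[M_0] = X_0^2 − 0 = 48^2 = 2304. Also E[M_τ] = E[X_τ^2] − E[τ]. The walk exits at 0 or 167, with P(hit 167 first) = 48/167, so E[X_τ^2] = 167^2 · 48/167 + 0 = 8016. Thus E[τ] = E[X_τ^2] − E[M_τ] = 8016 − 2304 = 5712 = 48(167 − 48) = 5712.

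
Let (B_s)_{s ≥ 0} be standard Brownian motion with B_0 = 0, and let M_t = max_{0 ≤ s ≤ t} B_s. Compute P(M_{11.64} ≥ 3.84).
P(M_{11.64} ≥ 3.84) = 2·P(B_{11.64} ≥ 3.84) = 2(1 − Φ(3.84/√11.64)) ≈ 0.2604

By the reflection principle for Brownian motion, P(M_t ≥ a) = 2 · P(B_t ≥ a) for a ≥ 0. Since B_t ~ N(0, t), P(B_t ≥ 3.84) = 1 − Φ(3.84/√t) = 1 − Φ(3.84/√11.64) = 1 − Φ(1.1255). So
  P(M_{11.64} ≥ 3.84) = 2(1 − Φ(1.1255)) ≈ 0.2604.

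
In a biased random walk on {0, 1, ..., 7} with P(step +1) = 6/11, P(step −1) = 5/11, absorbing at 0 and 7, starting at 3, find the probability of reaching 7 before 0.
P(hit 7 before 0) = (1 − (5/6)^3) / (1 − (5/6)^7) = 117936/201811

Let u_k denote P(reach 7 before 0 | start at k). Boundary: u_0 = 0, u_7 = 1. Recurrence: u_k = 6/11·u_{k+1} + 5/11·u_{k-1} for 1 ≤ k ≤ 6. Try u_k = A + B·r^k with r = q/p = (5/11)/(6/11) = 5/6. Substitution satisfies the recurrence; boundary conditions give:
  u_k = (1 − r^k) / (1 − r^N) = (1 − (5/6)^3) / (1 − (5/6)^7) = 117936/201811.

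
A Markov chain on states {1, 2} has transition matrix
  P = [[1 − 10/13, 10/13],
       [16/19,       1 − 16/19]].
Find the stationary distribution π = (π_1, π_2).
π_1 = 104/199, π_2 = 95/199

Solve πP = π with π_1 + π_2 = 1. From πP = π: π_1 · (1 − 10/13) + π_2 · 16/19 = π_1 ⇒ π_2 · 16/19 = π_1 · 10/13 ⇒ π_2/π_1 = (10/13)/(16/19) = 95/104. Together with π_1 + π_2 = 1:
  π_1 = (16/19)/(10/13 + 16/19) = (16/19)/(398/247) = 104/199,
  π_2 = (10/13)/(10/13 + 16/19) = (10/13)/(398/247) = 95/199.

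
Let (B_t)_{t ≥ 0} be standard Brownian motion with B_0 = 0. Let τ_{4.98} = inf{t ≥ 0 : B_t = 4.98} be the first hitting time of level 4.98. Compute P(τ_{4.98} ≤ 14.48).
P(τ_{4.98} ≤ 14.48) = 2(1 − Φ(4.98/√14.48)) = 2(1 − Φ(1.3087)) ≈ 0.1906

By the reflection principle for standard BM, P(τ_b ≤ t) = 2 · P(B_t ≥ b). Since B_t ~ N(0, t), P(B_t ≥ 4.98) = 1 − Φ(4.98/√t) = 1 − Φ(4.98/√14.48) = 1 − Φ(1.3087) ≈ 0.09532. Doubling: P(τ_{4.98} ≤ 14.48) ≈ 2 · 0.09532 = 0.19064 ≈ 0.1906.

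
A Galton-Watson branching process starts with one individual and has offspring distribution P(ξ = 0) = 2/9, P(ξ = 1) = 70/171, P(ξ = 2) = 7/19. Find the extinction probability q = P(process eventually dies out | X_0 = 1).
q = 38/63

The pgf is f(s) = 2/9 + 70/171·s + 7/19·s². The extinction probability q is the smallest fixed point of f in [0, 1]. Setting s = f(s):
  7/19·s² + (70/171 − 1)·s + 2/9 = 0
  7/19·s² − (2/9 + 7/19)·s + 2/9 = 0
which factors as (s − 1)·(7/19·s − 2/9) = 0, giving roots s = 1 and s = (2/9)/(7/19) = 38/63.
Mean offspring μ = 70/171 + 2·7/19 = 196/171 > 1 (supercritical), so q < 1. The extinction probability is the smaller root: q = (2/9)/(7/19) = 38/63.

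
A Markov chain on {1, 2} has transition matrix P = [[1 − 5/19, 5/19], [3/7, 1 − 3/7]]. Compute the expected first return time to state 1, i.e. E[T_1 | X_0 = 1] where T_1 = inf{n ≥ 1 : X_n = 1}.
E[T_1 | X_0 = 1] = 1/π_1 = 92/57

For an irreducible recurrent Markov chain with stationary distribution π, E[T_i | X_0 = i] = 1/π_i (Kac's formula). Here π_1 = (3/7)/(5/19 + 3/7) = (3/7)/(92/133) = 57/92, so E[T_1 | X_0 = 1] = 1/π_1 = (5/19 + 3/7)/(3/7) = (92/133)/(3/7) = 92/57.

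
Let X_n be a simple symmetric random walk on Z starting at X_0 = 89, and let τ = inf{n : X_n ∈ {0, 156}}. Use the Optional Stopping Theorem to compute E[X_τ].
E[X_τ] = 89

X_n is a martingale and τ is a bounded-mean stopping time (indeed τ is finite a.s. with bounded expectation since the walk is in a bounded region). By the OST, E[X_τ] = E[X_0] = 89. Equivalently: E[X_τ] = 156 · P(hit 156 first) + 0 · P(hit 0 first) = 156 · (89/156) = 89.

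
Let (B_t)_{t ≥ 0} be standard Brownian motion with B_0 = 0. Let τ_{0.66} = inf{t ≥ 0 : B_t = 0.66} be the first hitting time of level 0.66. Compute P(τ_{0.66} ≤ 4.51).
P(τ_{0.66} ≤ 4.51) = 2(1 − Φ(0.66/√4.51)) = 2(1 − Φ(0.3108)) ≈ 0.7560

By the reflection principle for standard BM, P(τ_b ≤ t) = 2 · P(B_t ≥ b). Since B_t ~ N(0, t), P(B_t ≥ 0.66) = 1 − Φ(0.66/√t) = 1 − Φ(0.66/√4.51) = 1 − Φ(0.3108) ≈ 0.37798. Doubling: P(τ_{0.66} ≤ 4.51) ≈ 2 · 0.37798 = 0.75596 ≈ 0.7560.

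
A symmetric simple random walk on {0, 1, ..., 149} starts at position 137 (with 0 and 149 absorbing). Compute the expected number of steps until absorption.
E[τ | X_0 = 137] = 1644

Let v_k = E[τ | X_0 = k]. Boundary: v_0 = v_149 = 0. Recurrence: v_k = 1 + (v_{k-1} + v_{k+1})/2 for 1 ≤ k ≤ 148. The particular solution to v_k − (v_{k-1} + v_{k+1})/2 = 1 is v_k = −k^2. Adding homogeneous solution A + B k and matching boundaries gives v_k = k (149 − k). Substituting k = 137: v_137 = 137 · 12 = 1644.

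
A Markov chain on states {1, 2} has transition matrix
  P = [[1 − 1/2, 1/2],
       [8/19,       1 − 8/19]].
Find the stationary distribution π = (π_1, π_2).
π_1 = 16/35, π_2 = 19/35

Solve πP = π with π_1 + π_2 = 1. From πP = π: π_1 · (1 − 1/2) + π_2 · 8/19 = π_1 ⇒ π_2 · 8/19 = π_1 · 1/2 ⇒ π_2/π_1 = (1/2)/(8/19) = 19/16. Together with π_1 + π_2 = 1:
  π_1 = (8/19)/(1/2 + 8/19) = (8/19)/(35/38) = 16/35,
  π_2 = (1/2)/(1/2 + 8/19) = (1/2)/(35/38) = 19/35.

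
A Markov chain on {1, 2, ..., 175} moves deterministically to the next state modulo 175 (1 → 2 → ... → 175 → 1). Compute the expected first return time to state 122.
E[T_122 | X_0 = 122] = 175

The chain cycles deterministically, so starting at state 122 it returns in exactly 175 steps. Equivalently, the stationary distribution is uniform π_j = 1/175 for every state j, so by Kac's formula E[T_122] = 1/π_122 = 175.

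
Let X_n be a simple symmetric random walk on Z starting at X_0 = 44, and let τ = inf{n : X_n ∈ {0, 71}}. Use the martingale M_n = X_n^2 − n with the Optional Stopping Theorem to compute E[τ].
E[τ] = 1188

M_n = X_n^2 − n is a martingale (since E[X_{n+1}^2 | F_n] = X_n^2 + 1). By OST (τ has finite mean in a bounded region), E[M_τ] = E[M_0] = X_0^2 − 0 = 44^2 = 1936. Also E[M_τ] = E[X_τ^2] − E[τ]. The walk exits at 0 or 71, with P(hit 71 first) = 44/71, so E[X_τ^2] = 71^2 · 44/71 + 0 = 3124. Thus E[τ] = E[X_τ^2] − E[M_τ] = 3124 − 1936 = 1188 = 44(71 − 44) = 1188.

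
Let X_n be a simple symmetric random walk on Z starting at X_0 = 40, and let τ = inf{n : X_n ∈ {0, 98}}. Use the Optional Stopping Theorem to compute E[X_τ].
E[X_τ] = 40

X_n is a martingale and τ is a bounded-mean stopping time (indeed τ is finite a.s. with bounded expectation since the walk is in a bounded region). By the OST, E[X_τ] = E[X_0] = 40. Equivalently: E[X_τ] = 98 · P(hit 98 first) + 0 · P(hit 0 first) = 98 · (40/98) = 40.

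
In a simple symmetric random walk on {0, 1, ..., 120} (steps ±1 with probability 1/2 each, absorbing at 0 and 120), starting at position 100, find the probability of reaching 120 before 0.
P(hit 120 before 0) = 100/120 = 5/6

Let u_k = P(hit 120 before 0 | start at k). Then u_0 = 0, u_120 = 1, and u_k = u_{k-1}/2 + u_{k+1}/2 for 1 ≤ k ≤ 119. This harmonic recurrence is solved by u_k = k/120, giving u_100 = 100/120 = 5/6.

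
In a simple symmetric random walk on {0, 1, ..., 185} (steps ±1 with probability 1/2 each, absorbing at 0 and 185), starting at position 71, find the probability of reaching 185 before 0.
P(hit 185 before 0) = 71/185

Let u_k = P(hit 185 before 0 | start at k). Then u_0 = 0, u_185 = 1, and u_k = u_{k-1}/2 + u_{k+1}/2 for 1 ≤ k ≤ 184. This harmonic recurrence is solved by u_k = k/185, giving u_71 = 71/185.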